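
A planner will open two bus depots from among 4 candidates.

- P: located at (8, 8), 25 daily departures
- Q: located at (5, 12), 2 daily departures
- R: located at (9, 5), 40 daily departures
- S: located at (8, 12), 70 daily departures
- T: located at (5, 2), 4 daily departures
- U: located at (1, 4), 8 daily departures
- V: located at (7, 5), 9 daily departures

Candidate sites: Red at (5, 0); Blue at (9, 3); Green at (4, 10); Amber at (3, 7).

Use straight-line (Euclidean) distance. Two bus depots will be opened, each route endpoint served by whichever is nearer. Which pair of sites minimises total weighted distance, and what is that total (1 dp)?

Evaluate every pair (each demand assigned to the nearer of the two):
  {Blue, Green}: total = 604.9
  {Green, Amber}: total = 772.9
  {Blue, Amber}: total = 784.0
  {Red, Green}: total = 787.2
  {Red, Blue}: total = 939.8
  {Red, Amber}: total = 963.3
Best pair: {Blue, Green} with total 604.9.

{Blue, Green}, total 604.9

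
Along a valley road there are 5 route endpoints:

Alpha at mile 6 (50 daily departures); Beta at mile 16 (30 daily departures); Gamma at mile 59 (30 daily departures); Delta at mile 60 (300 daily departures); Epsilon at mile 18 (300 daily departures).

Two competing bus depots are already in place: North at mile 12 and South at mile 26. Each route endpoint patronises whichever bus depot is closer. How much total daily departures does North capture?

380

The indifferent point is the midpoint (12+26)/2 = 19; route endpoints left of it (closer to North at 12) go to North, those right go to South.
  Alpha at 6 (w=50) → North
  Beta at 16 (w=30) → North
  Epsilon at 18 (w=300) → North
  Gamma at 59 (w=30) → South
  Delta at 60 (w=300) → South
North captures 380; South captures 330.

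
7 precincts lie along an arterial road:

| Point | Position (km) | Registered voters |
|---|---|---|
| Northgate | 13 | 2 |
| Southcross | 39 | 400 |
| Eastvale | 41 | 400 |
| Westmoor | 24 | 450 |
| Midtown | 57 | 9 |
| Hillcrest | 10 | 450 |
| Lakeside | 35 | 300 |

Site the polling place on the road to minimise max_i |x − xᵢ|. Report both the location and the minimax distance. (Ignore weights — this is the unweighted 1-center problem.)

location 33.5, max distance 23.5

The 1-center on a line is the midpoint of the two extreme points: leftmost at 10, rightmost at 57.
Optimal location = (10 + 57)/2 = 33.5; maximum distance = (57 − 10)/2 = 23.5.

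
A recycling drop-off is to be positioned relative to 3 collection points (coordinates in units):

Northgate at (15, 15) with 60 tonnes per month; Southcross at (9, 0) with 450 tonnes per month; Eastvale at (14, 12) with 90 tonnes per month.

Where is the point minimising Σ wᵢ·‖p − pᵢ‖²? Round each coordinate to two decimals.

(10.35, 3.30)

The minimiser of Σwᵢ‖p−pᵢ‖² is the weighted centroid p* = (Σwᵢpᵢ)/(Σwᵢ).
Σwᵢ = 600.
Σwᵢxᵢ = 60·15 + 450·9 + 90·14 = 6210.
Σwᵢyᵢ = 60·15 + 450·0 + 90·12 = 1980.
x* = 6210/600 = 10.35, y* = 1980/600 = 3.30.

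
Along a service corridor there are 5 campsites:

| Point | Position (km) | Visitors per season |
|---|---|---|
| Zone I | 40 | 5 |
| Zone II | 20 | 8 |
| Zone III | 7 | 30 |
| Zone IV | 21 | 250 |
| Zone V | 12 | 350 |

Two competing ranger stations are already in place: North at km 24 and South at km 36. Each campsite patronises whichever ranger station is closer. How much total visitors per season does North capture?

638

The indifferent point is the midpoint (24+36)/2 = 30; campsites left of it (closer to North at 24) go to North, those right go to South.
  Zone III at 7 (w=30) → North
  Zone V at 12 (w=350) → North
  Zone II at 20 (w=8) → North
  Zone IV at 21 (w=250) → North
  Zone I at 40 (w=5) → South
North captures 638; South captures 5.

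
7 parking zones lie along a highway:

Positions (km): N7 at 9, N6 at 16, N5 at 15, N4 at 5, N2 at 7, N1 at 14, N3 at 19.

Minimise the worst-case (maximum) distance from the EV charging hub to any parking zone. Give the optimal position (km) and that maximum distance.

location 12, max distance 7

The 1-center on a line is the midpoint of the two extreme points: leftmost at 5, rightmost at 19.
Optimal location = (5 + 19)/2 = 12; maximum distance = (19 − 5)/2 = 7.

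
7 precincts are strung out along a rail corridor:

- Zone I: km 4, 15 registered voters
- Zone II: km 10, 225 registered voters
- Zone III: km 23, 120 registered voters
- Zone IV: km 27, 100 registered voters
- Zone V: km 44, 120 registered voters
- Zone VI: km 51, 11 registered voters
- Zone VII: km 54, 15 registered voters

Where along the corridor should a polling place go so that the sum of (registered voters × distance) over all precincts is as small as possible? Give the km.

For a sum of weighted absolute distances on a line, the optimum is the weighted median (not the mean). Total weight W = 606; half-weight = 303.
Sort by position and accumulate weight:
  km 4 (Zone I, w=15) → cum 15
  km 10 (Zone II, w=225) → cum 240
  km 23 (Zone III, w=120) → cum 360  ≥ 303 → median here
  km 27 (Zone IV, w=100) → cum 460
  km 44 (Zone V, w=120) → cum 580
  km 51 (Zone VI, w=11) → cum 591
  km 54 (Zone VII, w=15) → cum 606
Optimal location: km 23.

x = 23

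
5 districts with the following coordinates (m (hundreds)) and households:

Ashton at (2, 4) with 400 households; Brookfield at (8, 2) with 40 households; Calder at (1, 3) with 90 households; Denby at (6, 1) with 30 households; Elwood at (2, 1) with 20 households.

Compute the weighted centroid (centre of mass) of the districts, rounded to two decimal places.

(2.47, 3.45)

The minimiser of Σwᵢ‖p−pᵢ‖² is the weighted centroid p* = (Σwᵢpᵢ)/(Σwᵢ).
Σwᵢ = 580.
Σwᵢxᵢ = 400·2 + 40·8 + 90·1 + 30·6 + 20·2 = 1430.
Σwᵢyᵢ = 400·4 + 40·2 + 90·3 + 30·1 + 20·1 = 2000.
x* = 1430/580 = 2.47, y* = 2000/580 = 3.45.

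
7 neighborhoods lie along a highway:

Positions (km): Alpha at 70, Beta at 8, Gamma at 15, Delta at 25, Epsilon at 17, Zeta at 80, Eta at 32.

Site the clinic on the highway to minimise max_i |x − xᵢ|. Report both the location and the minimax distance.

The 1-center on a line is the midpoint of the two extreme points: leftmost at 8, rightmost at 80.
Optimal location = (8 + 80)/2 = 44; maximum distance = (80 − 8)/2 = 36.

location 44, max distance 36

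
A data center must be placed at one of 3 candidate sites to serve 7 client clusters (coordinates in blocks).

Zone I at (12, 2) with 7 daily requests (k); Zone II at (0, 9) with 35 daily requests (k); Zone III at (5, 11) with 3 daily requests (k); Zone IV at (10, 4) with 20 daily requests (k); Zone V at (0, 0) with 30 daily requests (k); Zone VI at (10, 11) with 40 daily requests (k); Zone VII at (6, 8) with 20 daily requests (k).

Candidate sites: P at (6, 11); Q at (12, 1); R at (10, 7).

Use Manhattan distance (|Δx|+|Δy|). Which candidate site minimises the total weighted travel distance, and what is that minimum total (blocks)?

R, total 1326 blocks

Total weighted distance at each candidate:
  P (6, 11): total = 1338
  Q (12, 1): total = 1988
  R (10, 7): total = 1326
Minimum is at R with total 1326 blocks.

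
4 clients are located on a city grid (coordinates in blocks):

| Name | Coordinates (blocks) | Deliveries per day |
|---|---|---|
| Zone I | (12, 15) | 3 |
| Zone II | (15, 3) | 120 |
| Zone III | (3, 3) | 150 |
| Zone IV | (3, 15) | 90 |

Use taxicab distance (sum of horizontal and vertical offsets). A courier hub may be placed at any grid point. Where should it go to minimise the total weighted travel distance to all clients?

(3, 3)

Manhattan distance separates: Σwᵢ(|x−xᵢ|+|y−yᵢ|) = Σwᵢ|x−xᵢ| + Σwᵢ|y−yᵢ|, so x and y are optimised independently as 1-D weighted medians.
Total weight W = 363; half = 181.5.
x-coordinate, sorted with cumulative weight:
  x=3 (Zone III, w=150) cum 150
  x=3 (Zone IV, w=90) cum 240  ← median
  x=12 (Zone I, w=3) cum 243
  x=15 (Zone II, w=120) cum 363
⇒ x* = 3
y-coordinate, sorted with cumulative weight:
  y=3 (Zone II, w=120) cum 120
  y=3 (Zone III, w=150) cum 270  ← median
  y=15 (Zone I, w=3) cum 273
  y=15 (Zone IV, w=90) cum 363
⇒ y* = 3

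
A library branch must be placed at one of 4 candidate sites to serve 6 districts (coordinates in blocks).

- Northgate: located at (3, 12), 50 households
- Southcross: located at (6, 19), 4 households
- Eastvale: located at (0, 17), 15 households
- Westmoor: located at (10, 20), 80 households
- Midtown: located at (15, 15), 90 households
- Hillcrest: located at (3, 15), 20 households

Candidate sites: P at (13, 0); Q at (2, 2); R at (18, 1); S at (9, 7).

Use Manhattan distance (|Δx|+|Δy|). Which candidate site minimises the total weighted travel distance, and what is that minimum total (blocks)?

S, total 3555 blocks

Total weighted distance at each candidate:
  P (13, 0): total = 5524
  Q (2, 2): total = 5589
  R (18, 1): total = 6200
  S (9, 7): total = 3555
Minimum is at S with total 3555 blocks.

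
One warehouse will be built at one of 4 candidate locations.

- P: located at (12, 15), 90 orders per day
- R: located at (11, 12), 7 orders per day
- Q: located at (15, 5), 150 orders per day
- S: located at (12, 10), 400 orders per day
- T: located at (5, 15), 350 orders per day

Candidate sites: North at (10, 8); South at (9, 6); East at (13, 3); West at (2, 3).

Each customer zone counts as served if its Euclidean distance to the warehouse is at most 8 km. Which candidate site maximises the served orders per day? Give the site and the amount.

North, covering 647

Coverage radius r = 8 km; a point is covered iff (Δx)²+(Δy)² ≤ 8² = 64.
  North (10, 8): covers {P, R, Q, S} → 647
  South (9, 6): covers {R, Q, S} → 557
  East (13, 3): covers {Q, S} → 550
  West (2, 3): covers {none} → 0
Maximum coverage at North: 647 orders per day.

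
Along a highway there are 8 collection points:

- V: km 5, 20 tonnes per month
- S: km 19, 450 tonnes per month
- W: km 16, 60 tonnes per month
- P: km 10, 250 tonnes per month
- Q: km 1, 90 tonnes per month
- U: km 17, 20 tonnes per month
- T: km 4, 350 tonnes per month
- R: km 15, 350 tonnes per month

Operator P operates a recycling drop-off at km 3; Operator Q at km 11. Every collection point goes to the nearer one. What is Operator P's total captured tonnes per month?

460

The indifferent point is the midpoint (3+11)/2 = 7; collection points left of it (closer to Operator P at 3) go to Operator P, those right go to Operator Q.
  Q at 1 (w=90) → Operator P
  T at 4 (w=350) → Operator P
  V at 5 (w=20) → Operator P
  P at 10 (w=250) → Operator Q
  R at 15 (w=350) → Operator Q
  W at 16 (w=60) → Operator Q
  U at 17 (w=20) → Operator Q
  S at 19 (w=450) → Operator Q
Operator P captures 460; Operator Q captures 1130.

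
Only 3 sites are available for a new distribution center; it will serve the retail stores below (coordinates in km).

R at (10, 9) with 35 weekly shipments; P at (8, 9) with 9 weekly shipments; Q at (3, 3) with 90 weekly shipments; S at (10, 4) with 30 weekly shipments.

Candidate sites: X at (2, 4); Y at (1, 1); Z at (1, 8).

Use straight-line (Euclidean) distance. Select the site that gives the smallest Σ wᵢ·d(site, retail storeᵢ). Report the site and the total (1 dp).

X, total 767.8 km

Total weighted distance at each candidate:
  X (2, 4): total = 767.8
  Y (1, 1): total = 1056.3
  Z (1, 8): total = 1160.7
Minimum is at X with total 767.8 km.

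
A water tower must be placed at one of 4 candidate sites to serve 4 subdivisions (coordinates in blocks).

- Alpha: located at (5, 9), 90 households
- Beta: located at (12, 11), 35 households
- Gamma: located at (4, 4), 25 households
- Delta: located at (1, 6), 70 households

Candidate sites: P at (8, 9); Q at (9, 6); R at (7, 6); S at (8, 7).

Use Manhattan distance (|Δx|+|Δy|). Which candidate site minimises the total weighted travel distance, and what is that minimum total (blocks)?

R, total 1345 blocks

Total weighted distance at each candidate:
  P (8, 9): total = 1405
  Q (9, 6): total = 1645
  R (7, 6): total = 1345
  S (8, 7): total = 1465
Minimum is at R with total 1345 blocks.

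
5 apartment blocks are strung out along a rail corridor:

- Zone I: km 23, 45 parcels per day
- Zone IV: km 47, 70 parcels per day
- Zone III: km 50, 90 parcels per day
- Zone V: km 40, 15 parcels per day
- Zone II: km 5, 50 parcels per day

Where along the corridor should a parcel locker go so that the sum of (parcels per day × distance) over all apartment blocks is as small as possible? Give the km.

x = 47

For a sum of weighted absolute distances on a line, the optimum is the weighted median (not the mean). Total weight W = 270; half-weight = 135.
Sort by position and accumulate weight:
  km 5 (Zone II, w=50) → cum 50
  km 23 (Zone I, w=45) → cum 95
  km 40 (Zone V, w=15) → cum 110
  km 47 (Zone IV, w=70) → cum 180  ≥ 135 → median here
  km 50 (Zone III, w=90) → cum 270
Optimal location: km 47.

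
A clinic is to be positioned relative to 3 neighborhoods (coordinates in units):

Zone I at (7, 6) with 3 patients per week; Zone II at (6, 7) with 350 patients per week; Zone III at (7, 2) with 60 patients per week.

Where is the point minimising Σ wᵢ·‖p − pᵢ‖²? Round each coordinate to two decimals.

The minimiser of Σwᵢ‖p−pᵢ‖² is the weighted centroid p* = (Σwᵢpᵢ)/(Σwᵢ).
Σwᵢ = 413.
Σwᵢxᵢ = 3·7 + 350·6 + 60·7 = 2541.
Σwᵢyᵢ = 3·6 + 350·7 + 60·2 = 2588.
x* = 2541/413 = 6.15, y* = 2588/413 = 6.27.

(6.15, 6.27)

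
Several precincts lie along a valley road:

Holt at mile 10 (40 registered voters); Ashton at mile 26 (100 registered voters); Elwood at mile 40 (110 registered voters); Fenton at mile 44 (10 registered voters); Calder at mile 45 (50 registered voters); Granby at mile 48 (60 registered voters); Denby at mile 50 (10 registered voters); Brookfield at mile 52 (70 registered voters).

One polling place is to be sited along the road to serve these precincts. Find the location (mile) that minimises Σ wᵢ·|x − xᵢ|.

For a sum of weighted absolute distances on a line, the optimum is the weighted median (not the mean). Total weight W = 450; half-weight = 225.
Sort by position and accumulate weight:
  mile 10 (Holt, w=40) → cum 40
  mile 26 (Ashton, w=100) → cum 140
  mile 40 (Elwood, w=110) → cum 250  ≥ 225 → median here
  mile 44 (Fenton, w=10) → cum 260
  mile 45 (Calder, w=50) → cum 310
  mile 48 (Granby, w=60) → cum 370
  mile 50 (Denby, w=10) → cum 380
  mile 52 (Brookfield, w=70) → cum 450
Optimal location: mile 40.

x = 40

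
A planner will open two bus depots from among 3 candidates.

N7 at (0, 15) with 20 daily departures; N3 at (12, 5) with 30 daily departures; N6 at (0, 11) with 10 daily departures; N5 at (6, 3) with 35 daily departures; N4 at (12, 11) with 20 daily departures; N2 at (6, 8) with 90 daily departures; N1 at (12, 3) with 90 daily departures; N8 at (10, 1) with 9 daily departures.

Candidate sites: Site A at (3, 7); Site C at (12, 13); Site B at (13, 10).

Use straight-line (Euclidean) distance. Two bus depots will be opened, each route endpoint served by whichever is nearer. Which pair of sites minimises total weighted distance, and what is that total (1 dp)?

{Site A, Site B}, total 1581.1

Evaluate every pair (each demand assigned to the nearer of the two):
  {Site A, Site B}: total = 1581.1
  {Site A, Site C}: total = 1929.9
  {Site C, Site B}: total = 2269.7
Best pair: {Site A, Site B} with total 1581.1.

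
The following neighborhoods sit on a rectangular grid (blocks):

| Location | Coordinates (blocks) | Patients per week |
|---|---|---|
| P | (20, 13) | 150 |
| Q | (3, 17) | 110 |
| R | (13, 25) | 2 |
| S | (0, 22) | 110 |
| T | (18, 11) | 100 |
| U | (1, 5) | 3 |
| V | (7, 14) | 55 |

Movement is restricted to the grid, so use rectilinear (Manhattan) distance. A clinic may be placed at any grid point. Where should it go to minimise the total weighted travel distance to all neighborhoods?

(7, 14)

Manhattan distance separates: Σwᵢ(|x−xᵢ|+|y−yᵢ|) = Σwᵢ|x−xᵢ| + Σwᵢ|y−yᵢ|, so x and y are optimised independently as 1-D weighted medians.
Total weight W = 530; half = 265.
x-coordinate, sorted with cumulative weight:
  x=0 (S, w=110) cum 110
  x=1 (U, w=3) cum 113
  x=3 (Q, w=110) cum 223
  x=7 (V, w=55) cum 278  ← median
  x=13 (R, w=2) cum 280
  x=18 (T, w=100) cum 380
  x=20 (P, w=150) cum 530
⇒ x* = 7
y-coordinate, sorted with cumulative weight:
  y=5 (U, w=3) cum 3
  y=11 (T, w=100) cum 103
  y=13 (P, w=150) cum 253
  y=14 (V, w=55) cum 308  ← median
  y=17 (Q, w=110) cum 418
  y=22 (S, w=110) cum 528
  y=25 (R, w=2) cum 530
⇒ y* = 14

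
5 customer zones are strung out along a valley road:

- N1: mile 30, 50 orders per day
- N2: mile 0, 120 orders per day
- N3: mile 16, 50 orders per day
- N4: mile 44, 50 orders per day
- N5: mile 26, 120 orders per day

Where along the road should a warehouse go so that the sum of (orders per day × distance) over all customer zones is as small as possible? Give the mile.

x = 26

For a sum of weighted absolute distances on a line, the optimum is the weighted median (not the mean). Total weight W = 390; half-weight = 195.
Sort by position and accumulate weight:
  mile 0 (N2, w=120) → cum 120
  mile 16 (N3, w=50) → cum 170
  mile 26 (N5, w=120) → cum 290  ≥ 195 → median here
  mile 30 (N1, w=50) → cum 340
  mile 44 (N4, w=50) → cum 390
Optimal location: mile 26.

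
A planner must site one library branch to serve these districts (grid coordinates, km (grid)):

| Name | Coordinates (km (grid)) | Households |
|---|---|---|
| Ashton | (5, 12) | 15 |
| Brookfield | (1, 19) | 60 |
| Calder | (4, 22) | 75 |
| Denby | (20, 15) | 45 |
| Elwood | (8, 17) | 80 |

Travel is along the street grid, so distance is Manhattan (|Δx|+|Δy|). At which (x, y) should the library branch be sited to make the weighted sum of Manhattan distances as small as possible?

(5, 17)

Manhattan distance separates: Σwᵢ(|x−xᵢ|+|y−yᵢ|) = Σwᵢ|x−xᵢ| + Σwᵢ|y−yᵢ|, so x and y are optimised independently as 1-D weighted medians.
Total weight W = 275; half = 137.5.
x-coordinate, sorted with cumulative weight:
  x=1 (Brookfield, w=60) cum 60
  x=4 (Calder, w=75) cum 135
  x=5 (Ashton, w=15) cum 150  ← median
  x=8 (Elwood, w=80) cum 230
  x=20 (Denby, w=45) cum 275
⇒ x* = 5
y-coordinate, sorted with cumulative weight:
  y=12 (Ashton, w=15) cum 15
  y=15 (Denby, w=45) cum 60
  y=17 (Elwood, w=80) cum 140  ← median
  y=19 (Brookfield, w=60) cum 200
  y=22 (Calder, w=75) cum 275
⇒ y* = 17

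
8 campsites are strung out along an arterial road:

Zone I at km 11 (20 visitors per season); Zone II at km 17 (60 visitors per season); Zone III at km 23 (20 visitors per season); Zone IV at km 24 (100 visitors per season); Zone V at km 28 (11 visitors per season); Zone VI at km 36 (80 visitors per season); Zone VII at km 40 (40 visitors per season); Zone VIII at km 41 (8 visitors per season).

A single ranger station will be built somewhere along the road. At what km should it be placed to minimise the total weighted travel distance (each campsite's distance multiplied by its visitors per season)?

x = 24

For a sum of weighted absolute distances on a line, the optimum is the weighted median (not the mean). Total weight W = 339; half-weight = 169.5.
Sort by position and accumulate weight:
  km 11 (Zone I, w=20) → cum 20
  km 17 (Zone II, w=60) → cum 80
  km 23 (Zone III, w=20) → cum 100
  km 24 (Zone IV, w=100) → cum 200  ≥ 169.5 → median here
  km 28 (Zone V, w=11) → cum 211
  km 36 (Zone VI, w=80) → cum 291
  km 40 (Zone VII, w=40) → cum 331
  km 41 (Zone VIII, w=8) → cum 339
Optimal location: km 24.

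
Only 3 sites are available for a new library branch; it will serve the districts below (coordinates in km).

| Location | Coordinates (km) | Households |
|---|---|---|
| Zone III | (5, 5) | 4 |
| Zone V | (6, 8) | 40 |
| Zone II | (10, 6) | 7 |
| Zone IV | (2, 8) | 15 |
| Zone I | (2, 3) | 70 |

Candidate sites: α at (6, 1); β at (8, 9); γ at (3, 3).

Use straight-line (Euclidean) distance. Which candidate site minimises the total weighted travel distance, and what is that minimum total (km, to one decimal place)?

γ, total 444.3 km

Total weighted distance at each candidate:
  α (6, 1): total = 775.3
  β (8, 9): total = 819.9
  γ (3, 3): total = 444.3
Minimum is at γ with total 444.3 km.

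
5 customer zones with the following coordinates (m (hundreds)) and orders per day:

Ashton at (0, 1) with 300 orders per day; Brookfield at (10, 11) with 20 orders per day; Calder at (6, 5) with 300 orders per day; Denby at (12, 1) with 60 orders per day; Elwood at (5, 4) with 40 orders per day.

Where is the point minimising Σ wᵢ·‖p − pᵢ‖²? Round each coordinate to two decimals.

(4.06, 3.11)

The minimiser of Σwᵢ‖p−pᵢ‖² is the weighted centroid p* = (Σwᵢpᵢ)/(Σwᵢ).
Σwᵢ = 720.
Σwᵢxᵢ = 300·0 + 20·10 + 300·6 + 60·12 + 40·5 = 2920.
Σwᵢyᵢ = 300·1 + 20·11 + 300·5 + 60·1 + 40·4 = 2240.
x* = 2920/720 = 4.06, y* = 2240/720 = 3.11.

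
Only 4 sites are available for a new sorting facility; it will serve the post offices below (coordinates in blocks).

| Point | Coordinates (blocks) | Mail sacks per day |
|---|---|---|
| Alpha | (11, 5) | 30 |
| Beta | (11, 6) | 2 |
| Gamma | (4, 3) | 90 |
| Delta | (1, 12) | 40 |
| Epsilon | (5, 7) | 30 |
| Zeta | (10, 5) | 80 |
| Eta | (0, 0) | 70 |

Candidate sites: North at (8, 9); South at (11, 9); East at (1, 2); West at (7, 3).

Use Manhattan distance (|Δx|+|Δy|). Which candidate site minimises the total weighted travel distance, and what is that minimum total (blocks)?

Total weighted distance at each candidate:
  North (8, 9): total = 3342
  South (11, 9): total = 3856
  East (1, 2): total = 2618
  West (7, 3): total = 2344
Minimum is at West with total 2344 blocks.

West, total 2344 blocks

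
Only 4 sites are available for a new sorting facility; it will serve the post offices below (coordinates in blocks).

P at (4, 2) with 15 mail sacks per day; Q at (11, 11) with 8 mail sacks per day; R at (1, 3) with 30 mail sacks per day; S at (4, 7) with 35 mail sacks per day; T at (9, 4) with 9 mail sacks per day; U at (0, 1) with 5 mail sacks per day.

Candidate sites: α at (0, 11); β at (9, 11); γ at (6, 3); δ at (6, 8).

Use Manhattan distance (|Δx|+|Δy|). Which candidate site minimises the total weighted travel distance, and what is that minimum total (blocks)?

Total weighted distance at each candidate:
  α (0, 11): total = 1027
  β (9, 11): total = 1179
  γ (6, 3): total = 585
  δ (6, 8): total = 717
Minimum is at γ with total 585 blocks.

γ, total 585 blocks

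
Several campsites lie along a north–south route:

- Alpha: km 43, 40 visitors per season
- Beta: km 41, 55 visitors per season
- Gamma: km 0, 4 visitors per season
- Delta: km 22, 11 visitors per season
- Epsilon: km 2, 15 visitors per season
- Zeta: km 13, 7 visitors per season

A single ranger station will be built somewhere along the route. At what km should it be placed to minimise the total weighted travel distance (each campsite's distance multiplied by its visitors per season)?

For a sum of weighted absolute distances on a line, the optimum is the weighted median (not the mean). Total weight W = 132; half-weight = 66.
Sort by position and accumulate weight:
  km 0 (Gamma, w=4) → cum 4
  km 2 (Epsilon, w=15) → cum 19
  km 13 (Zeta, w=7) → cum 26
  km 22 (Delta, w=11) → cum 37
  km 41 (Beta, w=55) → cum 92  ≥ 66 → median here
  km 43 (Alpha, w=40) → cum 132
Optimal location: km 41.

x = 41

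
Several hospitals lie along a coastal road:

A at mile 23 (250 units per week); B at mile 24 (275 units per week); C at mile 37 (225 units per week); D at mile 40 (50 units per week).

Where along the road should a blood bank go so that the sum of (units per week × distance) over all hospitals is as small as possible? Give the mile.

x = 24

For a sum of weighted absolute distances on a line, the optimum is the weighted median (not the mean). Total weight W = 800; half-weight = 400.
Sort by position and accumulate weight:
  mile 23 (A, w=250) → cum 250
  mile 24 (B, w=275) → cum 525  ≥ 400 → median here
  mile 37 (C, w=225) → cum 750
  mile 40 (D, w=50) → cum 800
Optimal location: mile 24.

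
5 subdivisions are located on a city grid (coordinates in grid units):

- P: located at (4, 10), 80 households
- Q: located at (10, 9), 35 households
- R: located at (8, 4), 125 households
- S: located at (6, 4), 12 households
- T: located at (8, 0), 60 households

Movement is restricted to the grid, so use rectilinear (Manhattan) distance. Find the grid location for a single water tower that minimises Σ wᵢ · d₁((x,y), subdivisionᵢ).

Manhattan distance separates: Σwᵢ(|x−xᵢ|+|y−yᵢ|) = Σwᵢ|x−xᵢ| + Σwᵢ|y−yᵢ|, so x and y are optimised independently as 1-D weighted medians.
Total weight W = 312; half = 156.
x-coordinate, sorted with cumulative weight:
  x=4 (P, w=80) cum 80
  x=6 (S, w=12) cum 92
  x=8 (R, w=125) cum 217  ← median
  x=8 (T, w=60) cum 277
  x=10 (Q, w=35) cum 312
⇒ x* = 8
y-coordinate, sorted with cumulative weight:
  y=0 (T, w=60) cum 60
  y=4 (R, w=125) cum 185  ← median
  y=4 (S, w=12) cum 197
  y=9 (Q, w=35) cum 232
  y=10 (P, w=80) cum 312
⇒ y* = 4

(8, 4)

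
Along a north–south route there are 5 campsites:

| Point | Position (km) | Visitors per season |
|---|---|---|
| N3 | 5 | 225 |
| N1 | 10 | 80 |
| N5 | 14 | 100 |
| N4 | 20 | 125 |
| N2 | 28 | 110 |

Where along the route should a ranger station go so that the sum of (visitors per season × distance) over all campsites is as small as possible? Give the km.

For a sum of weighted absolute distances on a line, the optimum is the weighted median (not the mean). Total weight W = 640; half-weight = 320.
Sort by position and accumulate weight:
  km 5 (N3, w=225) → cum 225
  km 10 (N1, w=80) → cum 305
  km 14 (N5, w=100) → cum 405  ≥ 320 → median here
  km 20 (N4, w=125) → cum 530
  km 28 (N2, w=110) → cum 640
Optimal location: km 14.

x = 14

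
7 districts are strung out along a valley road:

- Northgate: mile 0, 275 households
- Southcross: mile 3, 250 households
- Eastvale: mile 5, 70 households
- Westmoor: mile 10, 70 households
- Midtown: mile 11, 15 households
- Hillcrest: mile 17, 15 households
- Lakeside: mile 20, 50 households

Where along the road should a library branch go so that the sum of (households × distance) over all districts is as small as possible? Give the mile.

x = 3

For a sum of weighted absolute distances on a line, the optimum is the weighted median (not the mean). Total weight W = 745; half-weight = 372.5.
Sort by position and accumulate weight:
  mile 0 (Northgate, w=275) → cum 275
  mile 3 (Southcross, w=250) → cum 525  ≥ 372.5 → median here
  mile 5 (Eastvale, w=70) → cum 595
  mile 10 (Westmoor, w=70) → cum 665
  mile 11 (Midtown, w=15) → cum 680
  mile 17 (Hillcrest, w=15) → cum 695
  mile 20 (Lakeside, w=50) → cum 745
Optimal location: mile 3.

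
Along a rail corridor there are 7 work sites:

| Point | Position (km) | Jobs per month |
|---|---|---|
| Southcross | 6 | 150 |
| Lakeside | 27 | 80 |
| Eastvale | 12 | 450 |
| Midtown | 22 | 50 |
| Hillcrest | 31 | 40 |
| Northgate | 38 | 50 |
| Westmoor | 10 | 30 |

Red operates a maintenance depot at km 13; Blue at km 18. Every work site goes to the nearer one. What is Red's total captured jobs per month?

630

The indifferent point is the midpoint (13+18)/2 = 15.5; work sites left of it (closer to Red at 13) go to Red, those right go to Blue.
  Southcross at 6 (w=150) → Red
  Westmoor at 10 (w=30) → Red
  Eastvale at 12 (w=450) → Red
  Midtown at 22 (w=50) → Blue
  Lakeside at 27 (w=80) → Blue
  Hillcrest at 31 (w=40) → Blue
  Northgate at 38 (w=50) → Blue
Red captures 630; Blue captures 220.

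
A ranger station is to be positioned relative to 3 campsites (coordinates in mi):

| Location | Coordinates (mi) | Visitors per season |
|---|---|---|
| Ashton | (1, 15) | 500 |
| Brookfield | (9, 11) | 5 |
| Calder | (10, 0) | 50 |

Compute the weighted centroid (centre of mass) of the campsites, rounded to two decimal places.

(1.88, 13.61)

The minimiser of Σwᵢ‖p−pᵢ‖² is the weighted centroid p* = (Σwᵢpᵢ)/(Σwᵢ).
Σwᵢ = 555.
Σwᵢxᵢ = 500·1 + 5·9 + 50·10 = 1045.
Σwᵢyᵢ = 500·15 + 5·11 + 50·0 = 7555.
x* = 1045/555 = 1.88, y* = 7555/555 = 13.61.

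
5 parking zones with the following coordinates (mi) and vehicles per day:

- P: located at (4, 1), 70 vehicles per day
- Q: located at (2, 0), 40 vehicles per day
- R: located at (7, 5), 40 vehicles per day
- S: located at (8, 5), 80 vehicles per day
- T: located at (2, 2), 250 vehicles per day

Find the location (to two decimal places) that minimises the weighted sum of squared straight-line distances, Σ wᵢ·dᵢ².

The minimiser of Σwᵢ‖p−pᵢ‖² is the weighted centroid p* = (Σwᵢpᵢ)/(Σwᵢ).
Σwᵢ = 480.
Σwᵢxᵢ = 70·4 + 40·2 + 40·7 + 80·8 + 250·2 = 1780.
Σwᵢyᵢ = 70·1 + 40·0 + 40·5 + 80·5 + 250·2 = 1170.
x* = 1780/480 = 3.71, y* = 1170/480 = 2.44.

(3.71, 2.44)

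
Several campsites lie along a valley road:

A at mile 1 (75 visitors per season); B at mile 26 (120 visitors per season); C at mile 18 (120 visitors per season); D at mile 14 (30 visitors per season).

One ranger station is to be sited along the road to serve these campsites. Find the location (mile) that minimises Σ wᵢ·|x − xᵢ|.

x = 18

For a sum of weighted absolute distances on a line, the optimum is the weighted median (not the mean). Total weight W = 345; half-weight = 172.5.
Sort by position and accumulate weight:
  mile 1 (A, w=75) → cum 75
  mile 14 (D, w=30) → cum 105
  mile 18 (C, w=120) → cum 225  ≥ 172.5 → median here
  mile 26 (B, w=120) → cum 345
Optimal location: mile 18.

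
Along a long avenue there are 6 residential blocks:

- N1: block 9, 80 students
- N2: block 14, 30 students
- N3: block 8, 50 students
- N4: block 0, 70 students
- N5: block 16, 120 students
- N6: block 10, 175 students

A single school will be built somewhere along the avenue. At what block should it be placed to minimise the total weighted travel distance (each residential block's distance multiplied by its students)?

x = 10

For a sum of weighted absolute distances on a line, the optimum is the weighted median (not the mean). Total weight W = 525; half-weight = 262.5.
Sort by position and accumulate weight:
  block 0 (N4, w=70) → cum 70
  block 8 (N3, w=50) → cum 120
  block 9 (N1, w=80) → cum 200
  block 10 (N6, w=175) → cum 375  ≥ 262.5 → median here
  block 14 (N2, w=30) → cum 405
  block 16 (N5, w=120) → cum 525
Optimal location: block 10.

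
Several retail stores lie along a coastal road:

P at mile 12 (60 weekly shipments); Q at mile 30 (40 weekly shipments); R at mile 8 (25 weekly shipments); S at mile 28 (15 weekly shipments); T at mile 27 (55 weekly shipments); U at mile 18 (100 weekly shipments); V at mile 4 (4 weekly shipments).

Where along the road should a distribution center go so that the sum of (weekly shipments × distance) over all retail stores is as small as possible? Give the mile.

x = 18

For a sum of weighted absolute distances on a line, the optimum is the weighted median (not the mean). Total weight W = 299; half-weight = 149.5.
Sort by position and accumulate weight:
  mile 4 (V, w=4) → cum 4
  mile 8 (R, w=25) → cum 29
  mile 12 (P, w=60) → cum 89
  mile 18 (U, w=100) → cum 189  ≥ 149.5 → median here
  mile 27 (T, w=55) → cum 244
  mile 28 (S, w=15) → cum 259
  mile 30 (Q, w=40) → cum 299
Optimal location: mile 18.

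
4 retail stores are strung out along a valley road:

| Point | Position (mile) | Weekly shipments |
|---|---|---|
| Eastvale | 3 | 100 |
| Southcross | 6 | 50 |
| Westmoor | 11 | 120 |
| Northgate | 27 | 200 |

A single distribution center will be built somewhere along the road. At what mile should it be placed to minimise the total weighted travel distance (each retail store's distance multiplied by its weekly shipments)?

For a sum of weighted absolute distances on a line, the optimum is the weighted median (not the mean). Total weight W = 470; half-weight = 235.
Sort by position and accumulate weight:
  mile 3 (Eastvale, w=100) → cum 100
  mile 6 (Southcross, w=50) → cum 150
  mile 11 (Westmoor, w=120) → cum 270  ≥ 235 → median here
  mile 27 (Northgate, w=200) → cum 470
Optimal location: mile 11.

x = 11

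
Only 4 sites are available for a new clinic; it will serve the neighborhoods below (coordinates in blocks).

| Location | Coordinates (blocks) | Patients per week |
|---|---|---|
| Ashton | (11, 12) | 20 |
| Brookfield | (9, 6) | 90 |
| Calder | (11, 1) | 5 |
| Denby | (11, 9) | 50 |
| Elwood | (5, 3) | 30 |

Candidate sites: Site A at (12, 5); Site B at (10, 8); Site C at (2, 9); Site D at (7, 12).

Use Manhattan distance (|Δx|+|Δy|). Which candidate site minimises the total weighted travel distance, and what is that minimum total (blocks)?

Total weighted distance at each candidate:
  Site A (12, 5): total = 1065
  Site B (10, 8): total = 810
  Site C (2, 9): total = 1945
  Site D (7, 12): total = 1555
Minimum is at Site B with total 810 blocks.

Site B, total 810 blocks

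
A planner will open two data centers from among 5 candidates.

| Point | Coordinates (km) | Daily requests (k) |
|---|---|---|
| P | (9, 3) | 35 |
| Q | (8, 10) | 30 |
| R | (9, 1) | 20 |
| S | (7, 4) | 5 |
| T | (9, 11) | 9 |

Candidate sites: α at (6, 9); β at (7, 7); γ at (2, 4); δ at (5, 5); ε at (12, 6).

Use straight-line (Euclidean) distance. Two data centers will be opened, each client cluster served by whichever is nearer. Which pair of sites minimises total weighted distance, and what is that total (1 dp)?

{α, δ}, total 380.4

Evaluate every pair (each demand assigned to the nearer of the two):
  {α, δ}: total = 380.4
  {α, ε}: total = 390.1
  {α, β}: total = 397.5
  {β, ε}: total = 415.2
  {β, δ}: total = 416.0
  {β, γ}: total = 433.1
  {δ, ε}: total = 495.0
  {α, γ}: total = 511.6
  {γ, ε}: total = 512.3
  {γ, δ}: total = 520.7
Best pair: {α, δ} with total 380.4.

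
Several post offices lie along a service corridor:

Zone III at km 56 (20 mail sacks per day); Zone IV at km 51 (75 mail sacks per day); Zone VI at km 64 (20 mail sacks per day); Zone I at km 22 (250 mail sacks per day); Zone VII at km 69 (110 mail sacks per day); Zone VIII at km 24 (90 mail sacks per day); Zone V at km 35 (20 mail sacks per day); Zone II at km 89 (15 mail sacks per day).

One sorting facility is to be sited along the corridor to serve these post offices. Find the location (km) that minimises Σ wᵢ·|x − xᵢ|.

For a sum of weighted absolute distances on a line, the optimum is the weighted median (not the mean). Total weight W = 600; half-weight = 300.
Sort by position and accumulate weight:
  km 22 (Zone I, w=250) → cum 250
  km 24 (Zone VIII, w=90) → cum 340  ≥ 300 → median here
  km 35 (Zone V, w=20) → cum 360
  km 51 (Zone IV, w=75) → cum 435
  km 56 (Zone III, w=20) → cum 455
  km 64 (Zone VI, w=20) → cum 475
  km 69 (Zone VII, w=110) → cum 585
  km 89 (Zone II, w=15) → cum 600
Optimal location: km 24.

x = 24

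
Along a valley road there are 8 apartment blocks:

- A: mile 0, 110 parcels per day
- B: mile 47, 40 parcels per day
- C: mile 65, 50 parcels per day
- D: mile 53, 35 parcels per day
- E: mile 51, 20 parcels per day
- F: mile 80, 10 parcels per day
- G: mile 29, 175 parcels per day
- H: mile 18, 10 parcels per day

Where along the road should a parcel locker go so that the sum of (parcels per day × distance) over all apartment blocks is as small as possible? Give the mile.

For a sum of weighted absolute distances on a line, the optimum is the weighted median (not the mean). Total weight W = 450; half-weight = 225.
Sort by position and accumulate weight:
  mile 0 (A, w=110) → cum 110
  mile 18 (H, w=10) → cum 120
  mile 29 (G, w=175) → cum 295  ≥ 225 → median here
  mile 47 (B, w=40) → cum 335
  mile 51 (E, w=20) → cum 355
  mile 53 (D, w=35) → cum 390
  mile 65 (C, w=50) → cum 440
  mile 80 (F, w=10) → cum 450
Optimal location: mile 29.

x = 29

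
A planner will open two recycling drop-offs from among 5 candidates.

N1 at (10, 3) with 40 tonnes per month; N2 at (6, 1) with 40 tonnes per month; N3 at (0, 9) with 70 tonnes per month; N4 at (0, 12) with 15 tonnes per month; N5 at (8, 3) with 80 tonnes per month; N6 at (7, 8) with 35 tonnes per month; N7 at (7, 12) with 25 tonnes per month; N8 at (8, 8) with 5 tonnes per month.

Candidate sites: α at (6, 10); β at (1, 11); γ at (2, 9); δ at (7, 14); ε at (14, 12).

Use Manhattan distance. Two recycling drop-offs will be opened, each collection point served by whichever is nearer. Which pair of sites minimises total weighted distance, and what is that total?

{α, γ}, total 1935

Evaluate every pair (each demand assigned to the nearer of the two):
  {α, γ}: total = 1935
  {α, β}: total = 1960
  {α, δ}: total = 2305
  {α, ε}: total = 2330
  {γ, δ}: total = 2510
  {β, γ}: total = 2590
  {γ, ε}: total = 2595
  {β, δ}: total = 2615
  {β, ε}: total = 3100
  {δ, ε}: total = 3310
Best pair: {α, γ} with total 1935.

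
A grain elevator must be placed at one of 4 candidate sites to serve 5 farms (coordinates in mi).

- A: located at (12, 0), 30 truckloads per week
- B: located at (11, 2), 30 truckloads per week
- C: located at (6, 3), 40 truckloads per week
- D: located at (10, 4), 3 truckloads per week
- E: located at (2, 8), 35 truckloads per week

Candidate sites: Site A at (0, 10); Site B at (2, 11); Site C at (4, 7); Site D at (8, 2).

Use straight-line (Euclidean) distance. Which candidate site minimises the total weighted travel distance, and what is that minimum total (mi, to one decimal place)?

Site D, total 619.1 mi

Total weighted distance at each candidate:
  Site A (0, 10): total = 1379.4
  Site B (2, 11): total = 1322.5
  Site C (4, 7): total = 854.2
  Site D (8, 2): total = 619.1
Minimum is at Site D with total 619.1 mi.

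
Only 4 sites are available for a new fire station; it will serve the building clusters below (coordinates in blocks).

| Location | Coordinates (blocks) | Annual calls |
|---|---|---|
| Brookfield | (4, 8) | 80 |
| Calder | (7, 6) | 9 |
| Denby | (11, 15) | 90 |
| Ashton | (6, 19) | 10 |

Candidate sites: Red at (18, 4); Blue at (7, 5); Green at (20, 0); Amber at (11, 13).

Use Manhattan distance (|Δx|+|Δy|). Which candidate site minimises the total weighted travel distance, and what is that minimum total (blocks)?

Total weighted distance at each candidate:
  Red (18, 4): total = 3447
  Blue (7, 5): total = 1899
  Green (20, 0): total = 4581
  Amber (11, 13): total = 1349
Minimum is at Amber with total 1349 blocks.

Amber, total 1349 blocks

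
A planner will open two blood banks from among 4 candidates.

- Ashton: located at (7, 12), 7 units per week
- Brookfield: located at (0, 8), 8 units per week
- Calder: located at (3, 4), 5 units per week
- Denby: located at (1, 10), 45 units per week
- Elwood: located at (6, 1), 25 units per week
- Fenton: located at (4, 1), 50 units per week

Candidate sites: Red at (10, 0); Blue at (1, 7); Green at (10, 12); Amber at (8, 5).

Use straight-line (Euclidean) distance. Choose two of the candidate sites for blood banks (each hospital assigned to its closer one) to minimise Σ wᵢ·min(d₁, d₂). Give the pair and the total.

Evaluate every pair (each demand assigned to the nearer of the two):
  {Blue, Amber}: total = 608.5
  {Red, Blue}: total = 626.2
  {Blue, Green}: total = 716.0
  {Green, Amber}: total = 896.6
  {Red, Amber}: total = 916.4
  {Red, Green}: total = 969.6
Best pair: {Blue, Amber} with total 608.5.

{Blue, Amber}, total 608.5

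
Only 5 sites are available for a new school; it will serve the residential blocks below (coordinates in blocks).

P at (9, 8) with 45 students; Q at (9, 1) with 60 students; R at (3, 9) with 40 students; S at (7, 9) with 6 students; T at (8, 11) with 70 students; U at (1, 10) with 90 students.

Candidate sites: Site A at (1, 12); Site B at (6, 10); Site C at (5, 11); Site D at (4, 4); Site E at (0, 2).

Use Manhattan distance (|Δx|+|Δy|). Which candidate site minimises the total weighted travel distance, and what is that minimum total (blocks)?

Total weighted distance at each candidate:
  Site A (1, 12): total = 2674
  Site B (6, 10): total = 1777
  Site C (5, 11): total = 1999
  Site D (4, 4): total = 2753
  Site E (0, 2): total = 3759
Minimum is at Site B with total 1777 blocks.

Site B, total 1777 blocks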